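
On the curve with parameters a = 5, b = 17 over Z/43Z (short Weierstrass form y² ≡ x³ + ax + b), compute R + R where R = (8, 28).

(5, 34)

tangent at (8, 28): λ = (3·8² + 5)/(2·28) ≡ 25/13. 13⁻¹ ≡ 10 (mod 43), so λ ≡ 25·10 ≡ 35.
  x = λ² - 8 - 8 = 1225 - 16 ≡ 5; y = λ·(8 - 5) - 28 ≡ 34. → (5, 34)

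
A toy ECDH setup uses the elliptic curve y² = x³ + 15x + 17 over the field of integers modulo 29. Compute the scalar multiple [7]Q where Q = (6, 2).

Repeated addition: build up to 7Q.
2Q: tangent at (6, 2): λ = (3·6² + 15)/(2·2) ≡ 7/4. 4⁻¹ ≡ 22 (mod 29), so λ ≡ 7·22 ≡ 9.
  x = λ² - 6 - 6 = 81 - 12 ≡ 11; y = λ·(6 - 11) - 2 ≡ 11. → (11, 11)
3Q: (11, 11) + (6, 2). λ = (2 - 11)/(6 - 11) ≡ 20/24 mod 29. 24⁻¹ ≡ 23 (mod 29) since 24·23 = 552 ≡ 1, so λ ≡ 25.
  x = λ² - 11 - 6 = 625 - 17 ≡ 28; y = λ·(11 - 28) - 11 ≡ 28. → (28, 28)
4Q: (28, 28) + (6, 2). λ = (2 - 28)/(6 - 28) ≡ 3/7 mod 29. 7⁻¹ ≡ 25 (mod 29), so λ ≡ 17.
  x = λ² - 28 - 6 = 289 - 34 ≡ 23; y = λ·(28 - 23) - 28 ≡ 28. → (23, 28)
5Q: (23, 28) + (6, 2). λ = (2 - 28)/(6 - 23) ≡ 3/12 mod 29. 12⁻¹ ≡ 17 (mod 29), so λ ≡ 22.
  x = λ² - 23 - 6 = 484 - 29 ≡ 20; y = λ·(23 - 20) - 28 ≡ 9. → (20, 9)
6Q: (20, 9) + (6, 2). λ = (2 - 9)/(6 - 20) ≡ 22/15 mod 29. 15⁻¹ ≡ 2 (mod 29), so λ ≡ 15.
  x = λ² - 20 - 6 = 225 - 26 ≡ 25; y = λ·(20 - 25) - 9 ≡ 3. → (25, 3)
7Q: (25, 3) + (6, 2). λ = (2 - 3)/(6 - 25) ≡ 28/10 mod 29. 10⁻¹ ≡ 3 (mod 29), so λ ≡ 26.
  x = λ² - 25 - 6 = 676 - 31 ≡ 7; y = λ·(25 - 7) - 3 ≡ 1. → (7, 1)

(7, 1)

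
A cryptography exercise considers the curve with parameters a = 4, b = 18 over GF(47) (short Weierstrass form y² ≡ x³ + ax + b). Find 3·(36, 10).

Write G = (36, 10).
Repeated addition: build up to 3G.
2G: tangent at (36, 10): λ = (3·36² + 4)/(2·10) ≡ 38/20. 20⁻¹ ≡ 40 (mod 47), so λ ≡ 38·40 ≡ 16.
  x = λ² - 36 - 36 = 256 - 72 ≡ 43; y = λ·(36 - 43) - 10 ≡ 19. → (43, 19)
3G: (43, 19) + (36, 10). λ = (10 - 19)/(36 - 43) ≡ 38/40 mod 47. 40⁻¹ ≡ 20 (mod 47), so λ ≡ 8.
  x = λ² - 43 - 36 = 64 - 79 ≡ 32; y = λ·(43 - 32) - 19 ≡ 22. → (32, 22)

(32, 22)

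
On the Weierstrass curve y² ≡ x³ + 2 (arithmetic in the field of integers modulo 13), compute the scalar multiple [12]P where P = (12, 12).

Repeated addition: build up to 12P.
2P: tangent at (12, 12): λ = (3·12² + 0)/(2·12) ≡ 3/11. 11⁻¹ ≡ 6 (mod 13) since 11·6 = 66 ≡ 1, so λ ≡ 3·6 ≡ 5.
  x = λ² - 12 - 12 = 25 - 24 ≡ 1; y = λ·(12 - 1) - 12 ≡ 4. → (1, 4)
3P: (1, 4) + (12, 12). λ = (12 - 4)/(12 - 1) ≡ 8/11 mod 13. 11⁻¹ ≡ 6 (mod 13), so λ ≡ 9.
  x = λ² - 1 - 12 = 81 - 13 ≡ 3; y = λ·(1 - 3) - 4 ≡ 4. → (3, 4)
4P: (3, 4) + (12, 12). λ = (12 - 4)/(12 - 3) ≡ 8/9 mod 13. 9⁻¹ ≡ 3 (mod 13) since 9·3 = 27 ≡ 1, so λ ≡ 11.
  x = λ² - 3 - 12 = 121 - 15 ≡ 2; y = λ·(3 - 2) - 4 ≡ 7. → (2, 7)
5P: (2, 7) + (12, 12). λ = (12 - 7)/(12 - 2) ≡ 5/10 mod 13. 10⁻¹ ≡ 4 (mod 13), so λ ≡ 7.
  x = λ² - 2 - 12 = 49 - 14 ≡ 9; y = λ·(2 - 9) - 7 ≡ 9. → (9, 9)
6P: (9, 9) + (12, 12). λ = (12 - 9)/(12 - 9) ≡ 3/3 mod 13. 3⁻¹ ≡ 9 (mod 13), so λ ≡ 1.
  x = λ² - 9 - 12 = 1 - 21 ≡ 6; y = λ·(9 - 6) - 9 ≡ 7. → (6, 7)
7P: (6, 7) + (12, 12). λ = (12 - 7)/(12 - 6) ≡ 5/6 mod 13. 6⁻¹ ≡ 11 (mod 13) since 6·11 = 66 ≡ 1, so λ ≡ 3.
  x = λ² - 6 - 12 = 9 - 18 ≡ 4; y = λ·(6 - 4) - 7 ≡ 12. → (4, 12)
8P: (4, 12) + (12, 12). λ = (12 - 12)/(12 - 4) ≡ 0/8 mod 13. 8⁻¹ ≡ 5 (mod 13), so λ ≡ 0.
  x = λ² - 4 - 12 = 0 - 16 ≡ 10; y = λ·(4 - 10) - 12 ≡ 1. → (10, 1)
9P: (10, 1) + (12, 12). λ = (12 - 1)/(12 - 10) ≡ 11/2 mod 13. 2⁻¹ ≡ 7 (mod 13) since 2·7 = 14 ≡ 1, so λ ≡ 12.
  x = λ² - 10 - 12 = 144 - 22 ≡ 5; y = λ·(10 - 5) - 1 ≡ 7. → (5, 7)
10P: (5, 7) + (12, 12). λ = (12 - 7)/(12 - 5) ≡ 5/7 mod 13. 7⁻¹ ≡ 2 (mod 13) since 7·2 = 14 ≡ 1, so λ ≡ 10.
  x = λ² - 5 - 12 = 100 - 17 ≡ 5; y = λ·(5 - 5) - 7 ≡ 6. → (5, 6)
11P: (5, 6) + (12, 12). λ = (12 - 6)/(12 - 5) ≡ 6/7 mod 13. 7⁻¹ ≡ 2 (mod 13) since 7·2 = 14 ≡ 1, so λ ≡ 12.
  x = λ² - 5 - 12 = 144 - 17 ≡ 10; y = λ·(5 - 10) - 6 ≡ 12. → (10, 12)
12P: (10, 12) + (12, 12). λ = (12 - 12)/(12 - 10) ≡ 0/2 mod 13. 2⁻¹ ≡ 7 (mod 13), so λ ≡ 0.
  x = λ² - 10 - 12 = 0 - 22 ≡ 4; y = λ·(10 - 4) - 12 ≡ 1. → (4, 1)

(4, 1)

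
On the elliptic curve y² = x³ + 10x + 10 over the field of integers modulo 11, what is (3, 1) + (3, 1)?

(9, 9)

tangent at (3, 1): λ = (3·3² + 10)/(2·1) ≡ 4/2. 2⁻¹ ≡ 6 (mod 11), so λ ≡ 4·6 ≡ 2.
  x = λ² - 3 - 3 = 4 - 6 ≡ 9; y = λ·(3 - 9) - 1 ≡ 9. → (9, 9)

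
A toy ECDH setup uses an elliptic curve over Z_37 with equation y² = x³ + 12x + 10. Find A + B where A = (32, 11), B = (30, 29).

(32, 11) + (30, 29). λ = (29 - 11)/(30 - 32) ≡ 18/35 mod 37. 35⁻¹ ≡ 18 (mod 37) since 35·18 = 630 ≡ 1, so λ ≡ 28.
  x = λ² - 32 - 30 = 784 - 62 ≡ 19; y = λ·(32 - 19) - 11 ≡ 20. → (19, 20)

(19, 20)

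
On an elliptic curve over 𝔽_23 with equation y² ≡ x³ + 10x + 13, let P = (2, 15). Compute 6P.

Double-and-add on 6 = (110)₂. Start with P = (2, 15) for the leading 1-bit.
double: tangent at (2, 15): λ = (3·2² + 10)/(2·15) ≡ 22/7. 7⁻¹ ≡ 10 (mod 23) since 7·10 = 70 ≡ 1, so λ ≡ 22·10 ≡ 13.
  x = λ² - 2 - 2 = 169 - 4 ≡ 4; y = λ·(2 - 4) - 15 ≡ 5. → (4, 5)
add P: (4, 5) + (2, 15). λ = (15 - 5)/(2 - 4) ≡ 10/21 mod 23. 21⁻¹ ≡ 11 (mod 23) since 21·11 = 231 ≡ 1, so λ ≡ 18.
  x = λ² - 4 - 2 = 324 - 6 ≡ 19; y = λ·(4 - 19) - 5 ≡ 1. → (19, 1)
double: tangent at (19, 1): λ = (3·19² + 10)/(2·1) ≡ 12/2. 2⁻¹ ≡ 12 (mod 23), so λ ≡ 12·12 ≡ 6.
  x = λ² - 19 - 19 = 36 - 38 ≡ 21; y = λ·(19 - 21) - 1 ≡ 10. → (21, 10)

(21, 10)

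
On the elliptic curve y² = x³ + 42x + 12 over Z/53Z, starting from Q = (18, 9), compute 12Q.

Double-and-add on 12 = (1100)₂. Start with Q = (18, 9) for the leading 1-bit.
double: tangent at (18, 9): λ = (3·18² + 42)/(2·9) ≡ 7/18. 18⁻¹ ≡ 3 (mod 53) since 18·3 = 54 ≡ 1, so λ ≡ 7·3 ≡ 21.
  x = λ² - 18 - 18 = 441 - 36 ≡ 34; y = λ·(18 - 34) - 9 ≡ 26. → (34, 26)
add Q: (34, 26) + (18, 9). λ = (9 - 26)/(18 - 34) ≡ 36/37 mod 53. 37⁻¹ ≡ 43 (mod 53), so λ ≡ 11.
  x = λ² - 34 - 18 = 121 - 52 ≡ 16; y = λ·(34 - 16) - 26 ≡ 13. → (16, 13)
double: tangent at (16, 13): λ = (3·16² + 42)/(2·13) ≡ 15/26. 26⁻¹ ≡ 51 (mod 53), so λ ≡ 15·51 ≡ 23.
  x = λ² - 16 - 16 = 529 - 32 ≡ 20; y = λ·(16 - 20) - 13 ≡ 1. → (20, 1)
double: tangent at (20, 1): λ = (3·20² + 42)/(2·1) ≡ 23/2. 2⁻¹ ≡ 27 (mod 53) since 2·27 = 54 ≡ 1, so λ ≡ 23·27 ≡ 38.
  x = λ² - 20 - 20 = 1444 - 40 ≡ 26; y = λ·(20 - 26) - 1 ≡ 36. → (26, 36)

(26, 36)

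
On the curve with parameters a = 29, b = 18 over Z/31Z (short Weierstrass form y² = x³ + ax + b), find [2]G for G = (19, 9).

tangent at (19, 9): λ = (3·19² + 29)/(2·9) ≡ 27/18. 18⁻¹ ≡ 19 (mod 31), so λ ≡ 27·19 ≡ 17.
  x = λ² - 19 - 19 = 289 - 38 ≡ 3; y = λ·(19 - 3) - 9 ≡ 15. → (3, 15)

(3, 15)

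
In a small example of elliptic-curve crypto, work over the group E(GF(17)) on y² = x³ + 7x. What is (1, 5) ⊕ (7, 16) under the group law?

(1, 5) + (7, 16). λ = (16 - 5)/(7 - 1) ≡ 11/6 mod 17. 6⁻¹ ≡ 3 (mod 17), so λ ≡ 16.
  x = λ² - 1 - 7 = 256 - 8 ≡ 10; y = λ·(1 - 10) - 5 ≡ 4. → (10, 4)

(10, 4)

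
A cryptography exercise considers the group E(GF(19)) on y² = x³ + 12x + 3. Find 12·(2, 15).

Write Q = (2, 15).
Double-and-add on 12 = (1100)₂. Start with Q = (2, 15) for the leading 1-bit.
double: tangent at (2, 15): λ = (3·2² + 12)/(2·15) ≡ 5/11. 11⁻¹ ≡ 7 (mod 19) since 11·7 = 77 ≡ 1, so λ ≡ 5·7 ≡ 16.
  x = λ² - 2 - 2 = 256 - 4 ≡ 5; y = λ·(2 - 5) - 15 ≡ 13. → (5, 13)
add Q: (5, 13) + (2, 15). λ = (15 - 13)/(2 - 5) ≡ 2/16 mod 19. 16⁻¹ ≡ 6 (mod 19), so λ ≡ 12.
  x = λ² - 5 - 2 = 144 - 7 ≡ 4; y = λ·(5 - 4) - 13 ≡ 18. → (4, 18)
double: tangent at (4, 18): λ = (3·4² + 12)/(2·18) ≡ 3/17. 17⁻¹ ≡ 9 (mod 19) since 17·9 = 153 ≡ 1, so λ ≡ 3·9 ≡ 8.
  x = λ² - 4 - 4 = 64 - 8 ≡ 18; y = λ·(4 - 18) - 18 ≡ 3. → (18, 3)
double: tangent at (18, 3): λ = (3·18² + 12)/(2·3) ≡ 15/6. 6⁻¹ ≡ 16 (mod 19), so λ ≡ 15·16 ≡ 12.
  x = λ² - 18 - 18 = 144 - 36 ≡ 13; y = λ·(18 - 13) - 3 ≡ 0. → (13, 0)

(13, 0)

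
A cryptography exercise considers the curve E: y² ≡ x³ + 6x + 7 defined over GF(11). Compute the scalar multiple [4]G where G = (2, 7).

O

Double-and-add on 4 = (100)₂. Start with G = (2, 7) for the leading 1-bit.
double: tangent at (2, 7): λ = (3·2² + 6)/(2·7) ≡ 7/3. 3⁻¹ ≡ 4 (mod 11), so λ ≡ 7·4 ≡ 6.
  x = λ² - 2 - 2 = 36 - 4 ≡ 10; y = λ·(2 - 10) - 7 ≡ 0. → (10, 0)
double: (10, 0) + (10, 0): same x and y₁ ≡ -y₂, so the sum is O.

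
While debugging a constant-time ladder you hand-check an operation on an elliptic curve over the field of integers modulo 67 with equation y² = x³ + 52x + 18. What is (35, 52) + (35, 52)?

(7, 16)

tangent at (35, 52): λ = (3·35² + 52)/(2·52) ≡ 42/37. 37⁻¹ ≡ 29 (mod 67) since 37·29 = 1073 ≡ 1, so λ ≡ 42·29 ≡ 12.
  x = λ² - 35 - 35 = 144 - 70 ≡ 7; y = λ·(35 - 7) - 52 ≡ 16. → (7, 16)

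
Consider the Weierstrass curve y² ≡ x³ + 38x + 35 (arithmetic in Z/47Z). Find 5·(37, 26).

Write G = (37, 26).
Repeated addition: build up to 5G.
2G: tangent at (37, 26): λ = (3·37² + 38)/(2·26) ≡ 9/5. 5⁻¹ ≡ 19 (mod 47), so λ ≡ 9·19 ≡ 30.
  x = λ² - 37 - 37 = 900 - 74 ≡ 27; y = λ·(37 - 27) - 26 ≡ 39. → (27, 39)
3G: (27, 39) + (37, 26). λ = (26 - 39)/(37 - 27) ≡ 34/10 mod 47. 10⁻¹ ≡ 33 (mod 47) since 10·33 = 330 ≡ 1, so λ ≡ 41.
  x = λ² - 27 - 37 = 1681 - 64 ≡ 19; y = λ·(27 - 19) - 39 ≡ 7. → (19, 7)
4G: (19, 7) + (37, 26). λ = (26 - 7)/(37 - 19) ≡ 19/18 mod 47. 18⁻¹ ≡ 34 (mod 47) since 18·34 = 612 ≡ 1, so λ ≡ 35.
  x = λ² - 19 - 37 = 1225 - 56 ≡ 41; y = λ·(19 - 41) - 7 ≡ 22. → (41, 22)
5G: (41, 22) + (37, 26). λ = (26 - 22)/(37 - 41) ≡ 4/43 mod 47. 43⁻¹ ≡ 35 (mod 47) since 43·35 = 1505 ≡ 1, so λ ≡ 46.
  x = λ² - 41 - 37 = 2116 - 78 ≡ 17; y = λ·(41 - 17) - 22 ≡ 1. → (17, 1)

(17, 1)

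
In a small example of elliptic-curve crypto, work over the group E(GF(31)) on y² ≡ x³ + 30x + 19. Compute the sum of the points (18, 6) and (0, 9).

(18, 6) + (0, 9). λ = (9 - 6)/(0 - 18) ≡ 3/13 mod 31. 13⁻¹ ≡ 12 (mod 31), so λ ≡ 5.
  x = λ² - 18 - 0 = 25 - 18 ≡ 7; y = λ·(18 - 7) - 6 ≡ 18. → (7, 18)

(7, 18)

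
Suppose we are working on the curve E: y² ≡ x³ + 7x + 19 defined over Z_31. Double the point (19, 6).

(2, 14)

tangent at (19, 6): λ = (3·19² + 7)/(2·6) ≡ 5/12. 12⁻¹ ≡ 13 (mod 31), so λ ≡ 5·13 ≡ 3.
  x = λ² - 19 - 19 = 9 - 38 ≡ 2; y = λ·(19 - 2) - 6 ≡ 14. → (2, 14)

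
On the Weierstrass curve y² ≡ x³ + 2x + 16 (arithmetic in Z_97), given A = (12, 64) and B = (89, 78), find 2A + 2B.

(39, 7)

First 2A:
Repeated addition: build up to 2A.
2A: tangent at (12, 64): λ = (3·12² + 2)/(2·64) ≡ 46/31. 31⁻¹ ≡ 72 (mod 97), so λ ≡ 46·72 ≡ 14.
  x = λ² - 12 - 12 = 196 - 24 ≡ 75; y = λ·(12 - 75) - 64 ≡ 24. → (75, 24)
2A = (75, 24).
Next 2B:
Repeated addition: build up to 2B.
2B: tangent at (89, 78): λ = (3·89² + 2)/(2·78) ≡ 0/59. 59⁻¹ ≡ 74 (mod 97), so λ ≡ 0·74 ≡ 0.
  x = λ² - 89 - 89 = 0 - 178 ≡ 16; y = λ·(89 - 16) - 78 ≡ 19. → (16, 19)
2B = (16, 19).
Finally 2A + 2B:
(75, 24) + (16, 19). λ = (19 - 24)/(16 - 75) ≡ 92/38 mod 97. 38⁻¹ ≡ 23 (mod 97) since 38·23 = 874 ≡ 1, so λ ≡ 79.
  x = λ² - 75 - 16 = 6241 - 91 ≡ 39; y = λ·(75 - 39) - 24 ≡ 7. → (39, 7)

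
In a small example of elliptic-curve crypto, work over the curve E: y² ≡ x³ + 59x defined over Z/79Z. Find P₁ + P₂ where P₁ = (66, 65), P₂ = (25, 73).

(34, 54)

(66, 65) + (25, 73). λ = (73 - 65)/(25 - 66) ≡ 8/38 mod 79. 38⁻¹ ≡ 52 (mod 79), so λ ≡ 21.
  x = λ² - 66 - 25 = 441 - 91 ≡ 34; y = λ·(66 - 34) - 65 ≡ 54. → (34, 54)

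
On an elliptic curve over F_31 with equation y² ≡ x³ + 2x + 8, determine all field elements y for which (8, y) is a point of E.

3, 28

x³ + 2x + 8 = 536 ≡ 9 (mod 31).
Square roots of 9 mod 31: 3 and 28 (since 3² = 9 ≡ 9).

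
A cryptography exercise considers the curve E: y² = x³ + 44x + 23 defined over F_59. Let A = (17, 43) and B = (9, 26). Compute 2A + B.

First 2A:
Repeated addition: build up to 2A.
2A: tangent at (17, 43): λ = (3·17² + 44)/(2·43) ≡ 26/27. 27⁻¹ ≡ 35 (mod 59), so λ ≡ 26·35 ≡ 25.
  x = λ² - 17 - 17 = 625 - 34 ≡ 1; y = λ·(17 - 1) - 43 ≡ 3. → (1, 3)
2A = (1, 3).
Finally 2A + B:
(1, 3) + (9, 26). λ = (26 - 3)/(9 - 1) ≡ 23/8 mod 59. 8⁻¹ ≡ 37 (mod 59) since 8·37 = 296 ≡ 1, so λ ≡ 25.
  x = λ² - 1 - 9 = 625 - 10 ≡ 25; y = λ·(1 - 25) - 3 ≡ 46. → (25, 46)

(25, 46)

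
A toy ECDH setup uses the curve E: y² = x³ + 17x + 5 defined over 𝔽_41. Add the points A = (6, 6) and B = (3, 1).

(12, 25)

(6, 6) + (3, 1). λ = (1 - 6)/(3 - 6) ≡ 36/38 mod 41. 38⁻¹ ≡ 27 (mod 41) since 38·27 = 1026 ≡ 1, so λ ≡ 29.
  x = λ² - 6 - 3 = 841 - 9 ≡ 12; y = λ·(6 - 12) - 6 ≡ 25. → (12, 25)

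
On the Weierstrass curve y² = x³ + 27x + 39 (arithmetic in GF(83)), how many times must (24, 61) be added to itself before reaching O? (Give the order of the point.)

2P: tangent at (24, 61): λ = (3·24² + 27)/(2·61) ≡ 12/39. 39⁻¹ ≡ 66 (mod 83) since 39·66 = 2574 ≡ 1, so λ ≡ 12·66 ≡ 45.
  x = λ² - 24 - 24 = 2025 - 48 ≡ 68; y = λ·(24 - 68) - 61 ≡ 34. → (68, 34)
3P: (68, 34) + (24, 61). λ = (61 - 34)/(24 - 68) ≡ 27/39 mod 83. 39⁻¹ ≡ 66 (mod 83) since 39·66 = 2574 ≡ 1, so λ ≡ 39.
  x = λ² - 68 - 24 = 1521 - 92 ≡ 18; y = λ·(68 - 18) - 34 ≡ 7. → (18, 7)
4P: (18, 7) + (24, 61). λ = (61 - 7)/(24 - 18) ≡ 54/6 mod 83. 6⁻¹ ≡ 14 (mod 83), so λ ≡ 9.
  x = λ² - 18 - 24 = 81 - 42 ≡ 39; y = λ·(18 - 39) - 7 ≡ 53. → (39, 53)
5P: (39, 53) + (24, 61). λ = (61 - 53)/(24 - 39) ≡ 8/68 mod 83. 68⁻¹ ≡ 11 (mod 83), so λ ≡ 5.
  x = λ² - 39 - 24 = 25 - 63 ≡ 45; y = λ·(39 - 45) - 53 ≡ 0. → (45, 0)
6P: (45, 0) + (24, 61). λ = (61 - 0)/(24 - 45) ≡ 61/62 mod 83. 62⁻¹ ≡ 79 (mod 83), so λ ≡ 5.
  x = λ² - 45 - 24 = 25 - 69 ≡ 39; y = λ·(45 - 39) - 0 ≡ 30. → (39, 30)
7P: (39, 30) + (24, 61). λ = (61 - 30)/(24 - 39) ≡ 31/68 mod 83. 68⁻¹ ≡ 11 (mod 83), so λ ≡ 9.
  x = λ² - 39 - 24 = 81 - 63 ≡ 18; y = λ·(39 - 18) - 30 ≡ 76. → (18, 76)
8P: (18, 76) + (24, 61). λ = (61 - 76)/(24 - 18) ≡ 68/6 mod 83. 6⁻¹ ≡ 14 (mod 83), so λ ≡ 39.
  x = λ² - 18 - 24 = 1521 - 42 ≡ 68; y = λ·(18 - 68) - 76 ≡ 49. → (68, 49)
9P: (68, 49) + (24, 61). λ = (61 - 49)/(24 - 68) ≡ 12/39 mod 83. 39⁻¹ ≡ 66 (mod 83), so λ ≡ 45.
  x = λ² - 68 - 24 = 2025 - 92 ≡ 24; y = λ·(68 - 24) - 49 ≡ 22. → (24, 22)
10P: (24, 22) + (24, 61): same x and y₁ ≡ -y₂, so the sum is O.
10P = O, so the order is 10.

10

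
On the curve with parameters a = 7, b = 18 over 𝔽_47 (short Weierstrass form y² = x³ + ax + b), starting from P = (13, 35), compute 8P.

(40, 40)

Double-and-add on 8 = (1000)₂. Start with P = (13, 35) for the leading 1-bit.
double: tangent at (13, 35): λ = (3·13² + 7)/(2·35) ≡ 44/23. 23⁻¹ ≡ 45 (mod 47) since 23·45 = 1035 ≡ 1, so λ ≡ 44·45 ≡ 6.
  x = λ² - 13 - 13 = 36 - 26 ≡ 10; y = λ·(13 - 10) - 35 ≡ 30. → (10, 30)
double: tangent at (10, 30): λ = (3·10² + 7)/(2·30) ≡ 25/13. 13⁻¹ ≡ 29 (mod 47), so λ ≡ 25·29 ≡ 20.
  x = λ² - 10 - 10 = 400 - 20 ≡ 4; y = λ·(10 - 4) - 30 ≡ 43. → (4, 43)
double: tangent at (4, 43): λ = (3·4² + 7)/(2·43) ≡ 8/39. 39⁻¹ ≡ 41 (mod 47) since 39·41 = 1599 ≡ 1, so λ ≡ 8·41 ≡ 46.
  x = λ² - 4 - 4 = 2116 - 8 ≡ 40; y = λ·(4 - 40) - 43 ≡ 40. → (40, 40)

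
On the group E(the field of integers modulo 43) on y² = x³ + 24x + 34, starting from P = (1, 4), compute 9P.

Double-and-add on 9 = (1001)₂. Start with P = (1, 4) for the leading 1-bit.
double: tangent at (1, 4): λ = (3·1² + 24)/(2·4) ≡ 27/8. 8⁻¹ ≡ 27 (mod 43), so λ ≡ 27·27 ≡ 41.
  x = λ² - 1 - 1 = 1681 - 2 ≡ 2; y = λ·(1 - 2) - 4 ≡ 41. → (2, 41)
double: tangent at (2, 41): λ = (3·2² + 24)/(2·41) ≡ 36/39. 39⁻¹ ≡ 32 (mod 43) since 39·32 = 1248 ≡ 1, so λ ≡ 36·32 ≡ 34.
  x = λ² - 2 - 2 = 1156 - 4 ≡ 34; y = λ·(2 - 34) - 41 ≡ 32. → (34, 32)
double: tangent at (34, 32): λ = (3·34² + 24)/(2·32) ≡ 9/21. 21⁻¹ ≡ 41 (mod 43), so λ ≡ 9·41 ≡ 25.
  x = λ² - 34 - 34 = 625 - 68 ≡ 41; y = λ·(34 - 41) - 32 ≡ 8. → (41, 8)
add P: (41, 8) + (1, 4). λ = (4 - 8)/(1 - 41) ≡ 39/3 mod 43. 3⁻¹ ≡ 29 (mod 43) since 3·29 = 87 ≡ 1, so λ ≡ 13.
  x = λ² - 41 - 1 = 169 - 42 ≡ 41; y = λ·(41 - 41) - 8 ≡ 35. → (41, 35)

(41, 35)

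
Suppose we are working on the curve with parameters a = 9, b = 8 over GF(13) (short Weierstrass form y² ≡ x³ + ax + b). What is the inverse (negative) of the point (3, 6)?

-(3, 6) = (3, -6 mod 13) = (3, 7).

(3, 7)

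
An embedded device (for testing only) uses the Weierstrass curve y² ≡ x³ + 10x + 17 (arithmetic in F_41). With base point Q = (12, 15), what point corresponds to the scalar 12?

(26, 10)

Double-and-add on 12 = (1100)₂. Start with Q = (12, 15) for the leading 1-bit.
double: tangent at (12, 15): λ = (3·12² + 10)/(2·15) ≡ 32/30. 30⁻¹ ≡ 26 (mod 41), so λ ≡ 32·26 ≡ 12.
  x = λ² - 12 - 12 = 144 - 24 ≡ 38; y = λ·(12 - 38) - 15 ≡ 1. → (38, 1)
add Q: (38, 1) + (12, 15). λ = (15 - 1)/(12 - 38) ≡ 14/15 mod 41. 15⁻¹ ≡ 11 (mod 41), so λ ≡ 31.
  x = λ² - 38 - 12 = 961 - 50 ≡ 9; y = λ·(38 - 9) - 1 ≡ 37. → (9, 37)
double: tangent at (9, 37): λ = (3·9² + 10)/(2·37) ≡ 7/33. 33⁻¹ ≡ 5 (mod 41) since 33·5 = 165 ≡ 1, so λ ≡ 7·5 ≡ 35.
  x = λ² - 9 - 9 = 1225 - 18 ≡ 18; y = λ·(9 - 18) - 37 ≡ 17. → (18, 17)
double: tangent at (18, 17): λ = (3·18² + 10)/(2·17) ≡ 39/34. 34⁻¹ ≡ 35 (mod 41) since 34·35 = 1190 ≡ 1, so λ ≡ 39·35 ≡ 12.
  x = λ² - 18 - 18 = 144 - 36 ≡ 26; y = λ·(18 - 26) - 17 ≡ 10. → (26, 10)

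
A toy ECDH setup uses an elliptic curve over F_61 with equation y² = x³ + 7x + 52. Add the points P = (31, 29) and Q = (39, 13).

(56, 21)

(31, 29) + (39, 13). λ = (13 - 29)/(39 - 31) ≡ 45/8 mod 61. 8⁻¹ ≡ 23 (mod 61) since 8·23 = 184 ≡ 1, so λ ≡ 59.
  x = λ² - 31 - 39 = 3481 - 70 ≡ 56; y = λ·(31 - 56) - 29 ≡ 21. → (56, 21)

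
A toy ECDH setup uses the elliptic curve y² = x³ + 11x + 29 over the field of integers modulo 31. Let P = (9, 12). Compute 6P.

(22, 10)

Repeated addition: build up to 6P.
2P: tangent at (9, 12): λ = (3·9² + 11)/(2·12) ≡ 6/24. 24⁻¹ ≡ 22 (mod 31), so λ ≡ 6·22 ≡ 8.
  x = λ² - 9 - 9 = 64 - 18 ≡ 15; y = λ·(9 - 15) - 12 ≡ 2. → (15, 2)
3P: (15, 2) + (9, 12). λ = (12 - 2)/(9 - 15) ≡ 10/25 mod 31. 25⁻¹ ≡ 5 (mod 31), so λ ≡ 19.
  x = λ² - 15 - 9 = 361 - 24 ≡ 27; y = λ·(15 - 27) - 2 ≡ 18. → (27, 18)
4P: (27, 18) + (9, 12). λ = (12 - 18)/(9 - 27) ≡ 25/13 mod 31. 13⁻¹ ≡ 12 (mod 31) since 13·12 = 156 ≡ 1, so λ ≡ 21.
  x = λ² - 27 - 9 = 441 - 36 ≡ 2; y = λ·(27 - 2) - 18 ≡ 11. → (2, 11)
5P: (2, 11) + (9, 12). λ = (12 - 11)/(9 - 2) ≡ 1/7 mod 31. 7⁻¹ ≡ 9 (mod 31), so λ ≡ 9.
  x = λ² - 2 - 9 = 81 - 11 ≡ 8; y = λ·(2 - 8) - 11 ≡ 28. → (8, 28)
6P: (8, 28) + (9, 12). λ = (12 - 28)/(9 - 8) ≡ 15/1 mod 31. 1⁻¹ ≡ 1 (mod 31) since 1·1 = 1 ≡ 1, so λ ≡ 15.
  x = λ² - 8 - 9 = 225 - 17 ≡ 22; y = λ·(8 - 22) - 28 ≡ 10. → (22, 10)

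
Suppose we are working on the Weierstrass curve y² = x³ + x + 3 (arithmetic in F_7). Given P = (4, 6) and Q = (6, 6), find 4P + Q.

First 4P:
Repeated addition: build up to 4P.
2P: tangent at (4, 6): λ = (3·4² + 1)/(2·6) ≡ 0/5. 5⁻¹ ≡ 3 (mod 7) since 5·3 = 15 ≡ 1, so λ ≡ 0·3 ≡ 0.
  x = λ² - 4 - 4 = 0 - 8 ≡ 6; y = λ·(4 - 6) - 6 ≡ 1. → (6, 1)
3P: (6, 1) + (4, 6). λ = (6 - 1)/(4 - 6) ≡ 5/5 mod 7. 5⁻¹ ≡ 3 (mod 7), so λ ≡ 1.
  x = λ² - 6 - 4 = 1 - 10 ≡ 5; y = λ·(6 - 5) - 1 ≡ 0. → (5, 0)
4P: (5, 0) + (4, 6). λ = (6 - 0)/(4 - 5) ≡ 6/6 mod 7. 6⁻¹ ≡ 6 (mod 7) since 6·6 = 36 ≡ 1, so λ ≡ 1.
  x = λ² - 5 - 4 = 1 - 9 ≡ 6; y = λ·(5 - 6) - 0 ≡ 6. → (6, 6)
4P = (6, 6).
Finally 4P + Q:
tangent at (6, 6): λ = (3·6² + 1)/(2·6) ≡ 4/5. 5⁻¹ ≡ 3 (mod 7) since 5·3 = 15 ≡ 1, so λ ≡ 4·3 ≡ 5.
  x = λ² - 6 - 6 = 25 - 12 ≡ 6; y = λ·(6 - 6) - 6 ≡ 1. → (6, 1)

(6, 1)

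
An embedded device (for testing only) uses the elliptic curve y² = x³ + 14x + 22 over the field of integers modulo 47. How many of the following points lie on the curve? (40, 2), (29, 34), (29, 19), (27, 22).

2

(40, 2): 2² ≡ 4, rhs ≡ 4 → on.
(29, 34): 34² ≡ 28, rhs ≡ 1 → off.
(29, 19): 19² ≡ 32, rhs ≡ 1 → off.
(27, 22): 22² ≡ 14, rhs ≡ 14 → on.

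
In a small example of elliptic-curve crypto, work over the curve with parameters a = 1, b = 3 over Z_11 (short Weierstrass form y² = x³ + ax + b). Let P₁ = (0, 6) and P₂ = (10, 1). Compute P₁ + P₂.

(4, 7)

(0, 6) + (10, 1). λ = (1 - 6)/(10 - 0) ≡ 6/10 mod 11. 10⁻¹ ≡ 10 (mod 11) since 10·10 = 100 ≡ 1, so λ ≡ 5.
  x = λ² - 0 - 10 = 25 - 10 ≡ 4; y = λ·(0 - 4) - 6 ≡ 7. → (4, 7)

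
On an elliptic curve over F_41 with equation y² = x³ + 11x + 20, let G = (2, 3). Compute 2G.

tangent at (2, 3): λ = (3·2² + 11)/(2·3) ≡ 23/6. 6⁻¹ ≡ 7 (mod 41), so λ ≡ 23·7 ≡ 38.
  x = λ² - 2 - 2 = 1444 - 4 ≡ 5; y = λ·(2 - 5) - 3 ≡ 6. → (5, 6)

(5, 6)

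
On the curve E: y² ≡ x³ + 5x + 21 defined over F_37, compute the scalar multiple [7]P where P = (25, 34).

(15, 17)

Repeated addition: build up to 7P.
2P: tangent at (25, 34): λ = (3·25² + 5)/(2·34) ≡ 30/31. 31⁻¹ ≡ 6 (mod 37) since 31·6 = 186 ≡ 1, so λ ≡ 30·6 ≡ 32.
  x = λ² - 25 - 25 = 1024 - 50 ≡ 12; y = λ·(25 - 12) - 34 ≡ 12. → (12, 12)
3P: (12, 12) + (25, 34). λ = (34 - 12)/(25 - 12) ≡ 22/13 mod 37. 13⁻¹ ≡ 20 (mod 37), so λ ≡ 33.
  x = λ² - 12 - 25 = 1089 - 37 ≡ 16; y = λ·(12 - 16) - 12 ≡ 4. → (16, 4)
4P: (16, 4) + (25, 34). λ = (34 - 4)/(25 - 16) ≡ 30/9 mod 37. 9⁻¹ ≡ 33 (mod 37) since 9·33 = 297 ≡ 1, so λ ≡ 28.
  x = λ² - 16 - 25 = 784 - 41 ≡ 3; y = λ·(16 - 3) - 4 ≡ 27. → (3, 27)
5P: (3, 27) + (25, 34). λ = (34 - 27)/(25 - 3) ≡ 7/22 mod 37. 22⁻¹ ≡ 32 (mod 37), so λ ≡ 2.
  x = λ² - 3 - 25 = 4 - 28 ≡ 13; y = λ·(3 - 13) - 27 ≡ 27. → (13, 27)
6P: (13, 27) + (25, 34). λ = (34 - 27)/(25 - 13) ≡ 7/12 mod 37. 12⁻¹ ≡ 34 (mod 37) since 12·34 = 408 ≡ 1, so λ ≡ 16.
  x = λ² - 13 - 25 = 256 - 38 ≡ 33; y = λ·(13 - 33) - 27 ≡ 23. → (33, 23)
7P: (33, 23) + (25, 34). λ = (34 - 23)/(25 - 33) ≡ 11/29 mod 37. 29⁻¹ ≡ 23 (mod 37), so λ ≡ 31.
  x = λ² - 33 - 25 = 961 - 58 ≡ 15; y = λ·(33 - 15) - 23 ≡ 17. → (15, 17)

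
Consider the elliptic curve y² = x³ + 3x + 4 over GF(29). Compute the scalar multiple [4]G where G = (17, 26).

(5, 12)

Double-and-add on 4 = (100)₂. Start with G = (17, 26) for the leading 1-bit.
double: tangent at (17, 26): λ = (3·17² + 3)/(2·26) ≡ 0/23. 23⁻¹ ≡ 24 (mod 29), so λ ≡ 0·24 ≡ 0.
  x = λ² - 17 - 17 = 0 - 34 ≡ 24; y = λ·(17 - 24) - 26 ≡ 3. → (24, 3)
double: tangent at (24, 3): λ = (3·24² + 3)/(2·3) ≡ 20/6. 6⁻¹ ≡ 5 (mod 29) since 6·5 = 30 ≡ 1, so λ ≡ 20·5 ≡ 13.
  x = λ² - 24 - 24 = 169 - 48 ≡ 5; y = λ·(24 - 5) - 3 ≡ 12. → (5, 12)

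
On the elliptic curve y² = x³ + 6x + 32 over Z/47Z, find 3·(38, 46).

(44, 38)

Write Q = (38, 46).
Repeated addition: build up to 3Q.
2Q: tangent at (38, 46): λ = (3·38² + 6)/(2·46) ≡ 14/45. 45⁻¹ ≡ 23 (mod 47) since 45·23 = 1035 ≡ 1, so λ ≡ 14·23 ≡ 40.
  x = λ² - 38 - 38 = 1600 - 76 ≡ 20; y = λ·(38 - 20) - 46 ≡ 16. → (20, 16)
3Q: (20, 16) + (38, 46). λ = (46 - 16)/(38 - 20) ≡ 30/18 mod 47. 18⁻¹ ≡ 34 (mod 47) since 18·34 = 612 ≡ 1, so λ ≡ 33.
  x = λ² - 20 - 38 = 1089 - 58 ≡ 44; y = λ·(20 - 44) - 16 ≡ 38. → (44, 38)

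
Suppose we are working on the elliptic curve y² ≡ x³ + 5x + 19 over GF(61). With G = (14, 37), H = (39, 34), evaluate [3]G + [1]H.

First 3G:
Repeated addition: build up to 3G.
2G: tangent at (14, 37): λ = (3·14² + 5)/(2·37) ≡ 44/13. 13⁻¹ ≡ 47 (mod 61), so λ ≡ 44·47 ≡ 55.
  x = λ² - 14 - 14 = 3025 - 28 ≡ 8; y = λ·(14 - 8) - 37 ≡ 49. → (8, 49)
3G: (8, 49) + (14, 37). λ = (37 - 49)/(14 - 8) ≡ 49/6 mod 61. 6⁻¹ ≡ 51 (mod 61), so λ ≡ 59.
  x = λ² - 8 - 14 = 3481 - 22 ≡ 43; y = λ·(8 - 43) - 49 ≡ 21. → (43, 21)
3G = (43, 21).
Finally 3G + H:
(43, 21) + (39, 34). λ = (34 - 21)/(39 - 43) ≡ 13/57 mod 61. 57⁻¹ ≡ 15 (mod 61), so λ ≡ 12.
  x = λ² - 43 - 39 = 144 - 82 ≡ 1; y = λ·(43 - 1) - 21 ≡ 56. → (1, 56)

(1, 56)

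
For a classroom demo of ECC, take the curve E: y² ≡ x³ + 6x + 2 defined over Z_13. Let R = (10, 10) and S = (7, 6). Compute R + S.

(5, 1)

(10, 10) + (7, 6). λ = (6 - 10)/(7 - 10) ≡ 9/10 mod 13. 10⁻¹ ≡ 4 (mod 13), so λ ≡ 10.
  x = λ² - 10 - 7 = 100 - 17 ≡ 5; y = λ·(10 - 5) - 10 ≡ 1. → (5, 1)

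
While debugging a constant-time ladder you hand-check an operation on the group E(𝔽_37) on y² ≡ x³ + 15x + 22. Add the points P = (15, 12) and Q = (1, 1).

(15, 12) + (1, 1). λ = (1 - 12)/(1 - 15) ≡ 26/23 mod 37. 23⁻¹ ≡ 29 (mod 37), so λ ≡ 14.
  x = λ² - 15 - 1 = 196 - 16 ≡ 32; y = λ·(15 - 32) - 12 ≡ 9. → (32, 9)

(32, 9)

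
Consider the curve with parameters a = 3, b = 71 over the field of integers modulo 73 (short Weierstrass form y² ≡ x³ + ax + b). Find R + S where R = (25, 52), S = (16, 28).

(25, 52) + (16, 28). λ = (28 - 52)/(16 - 25) ≡ 49/64 mod 73. 64⁻¹ ≡ 8 (mod 73), so λ ≡ 27.
  x = λ² - 25 - 16 = 729 - 41 ≡ 31; y = λ·(25 - 31) - 52 ≡ 5. → (31, 5)

(31, 5)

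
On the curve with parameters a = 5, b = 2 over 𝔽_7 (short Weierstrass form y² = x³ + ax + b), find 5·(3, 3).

Write G = (3, 3).
Repeated addition: build up to 5G.
2G: tangent at (3, 3): λ = (3·3² + 5)/(2·3) ≡ 4/6. 6⁻¹ ≡ 6 (mod 7), so λ ≡ 4·6 ≡ 3.
  x = λ² - 3 - 3 = 9 - 6 ≡ 3; y = λ·(3 - 3) - 3 ≡ 4. → (3, 4)
3G: (3, 4) + (3, 3): same x and y₁ ≡ -y₂, so the sum is O.
4G: O + (3, 3) = (3, 3) (identity).
5G: tangent at (3, 3): λ = (3·3² + 5)/(2·3) ≡ 4/6. 6⁻¹ ≡ 6 (mod 7), so λ ≡ 4·6 ≡ 3.
  x = λ² - 3 - 3 = 9 - 6 ≡ 3; y = λ·(3 - 3) - 3 ≡ 4. → (3, 4)

(3, 4)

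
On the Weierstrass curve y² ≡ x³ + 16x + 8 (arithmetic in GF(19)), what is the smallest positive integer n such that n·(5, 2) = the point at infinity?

2P: tangent at (5, 2): λ = (3·5² + 16)/(2·2) ≡ 15/4. 4⁻¹ ≡ 5 (mod 19) since 4·5 = 20 ≡ 1, so λ ≡ 15·5 ≡ 18.
  x = λ² - 5 - 5 = 324 - 10 ≡ 10; y = λ·(5 - 10) - 2 ≡ 3. → (10, 3)
3P: (10, 3) + (5, 2). λ = (2 - 3)/(5 - 10) ≡ 18/14 mod 19. 14⁻¹ ≡ 15 (mod 19), so λ ≡ 4.
  x = λ² - 10 - 5 = 16 - 15 ≡ 1; y = λ·(10 - 1) - 3 ≡ 14. → (1, 14)
4P: (1, 14) + (5, 2). λ = (2 - 14)/(5 - 1) ≡ 7/4 mod 19. 4⁻¹ ≡ 5 (mod 19), so λ ≡ 16.
  x = λ² - 1 - 5 = 256 - 6 ≡ 3; y = λ·(1 - 3) - 14 ≡ 11. → (3, 11)
5P: (3, 11) + (5, 2). λ = (2 - 11)/(5 - 3) ≡ 10/2 mod 19. 2⁻¹ ≡ 10 (mod 19) since 2·10 = 20 ≡ 1, so λ ≡ 5.
  x = λ² - 3 - 5 = 25 - 8 ≡ 17; y = λ·(3 - 17) - 11 ≡ 14. → (17, 14)
6P: (17, 14) + (5, 2). λ = (2 - 14)/(5 - 17) ≡ 7/7 mod 19. 7⁻¹ ≡ 11 (mod 19), so λ ≡ 1.
  x = λ² - 17 - 5 = 1 - 22 ≡ 17; y = λ·(17 - 17) - 14 ≡ 5. → (17, 5)
7P: (17, 5) + (5, 2). λ = (2 - 5)/(5 - 17) ≡ 16/7 mod 19. 7⁻¹ ≡ 11 (mod 19), so λ ≡ 5.
  x = λ² - 17 - 5 = 25 - 22 ≡ 3; y = λ·(17 - 3) - 5 ≡ 8. → (3, 8)
8P: (3, 8) + (5, 2). λ = (2 - 8)/(5 - 3) ≡ 13/2 mod 19. 2⁻¹ ≡ 10 (mod 19), so λ ≡ 16.
  x = λ² - 3 - 5 = 256 - 8 ≡ 1; y = λ·(3 - 1) - 8 ≡ 5. → (1, 5)
9P: (1, 5) + (5, 2). λ = (2 - 5)/(5 - 1) ≡ 16/4 mod 19. 4⁻¹ ≡ 5 (mod 19) since 4·5 = 20 ≡ 1, so λ ≡ 4.
  x = λ² - 1 - 5 = 16 - 6 ≡ 10; y = λ·(1 - 10) - 5 ≡ 16. → (10, 16)
10P: (10, 16) + (5, 2). λ = (2 - 16)/(5 - 10) ≡ 5/14 mod 19. 14⁻¹ ≡ 15 (mod 19), so λ ≡ 18.
  x = λ² - 10 - 5 = 324 - 15 ≡ 5; y = λ·(10 - 5) - 16 ≡ 17. → (5, 17)
11P: (5, 17) + (5, 2): same x and y₁ ≡ -y₂, so the sum is the point at infinity.
11P = the point at infinity, so the order is 11.

11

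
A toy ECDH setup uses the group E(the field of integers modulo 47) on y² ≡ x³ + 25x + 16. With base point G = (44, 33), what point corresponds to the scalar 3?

(11, 20)

Repeated addition: build up to 3G.
2G: tangent at (44, 33): λ = (3·44² + 25)/(2·33) ≡ 5/19. 19⁻¹ ≡ 5 (mod 47), so λ ≡ 5·5 ≡ 25.
  x = λ² - 44 - 44 = 625 - 88 ≡ 20; y = λ·(44 - 20) - 33 ≡ 3. → (20, 3)
3G: (20, 3) + (44, 33). λ = (33 - 3)/(44 - 20) ≡ 30/24 mod 47. 24⁻¹ ≡ 2 (mod 47) since 24·2 = 48 ≡ 1, so λ ≡ 13.
  x = λ² - 20 - 44 = 169 - 64 ≡ 11; y = λ·(20 - 11) - 3 ≡ 20. → (11, 20)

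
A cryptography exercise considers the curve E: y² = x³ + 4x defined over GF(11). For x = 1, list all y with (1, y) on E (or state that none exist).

4, 7

x³ + 4x + 0 = 5 ≡ 5 (mod 11).
Square roots of 5 mod 11: 4 and 7 (since 4² = 16 ≡ 5).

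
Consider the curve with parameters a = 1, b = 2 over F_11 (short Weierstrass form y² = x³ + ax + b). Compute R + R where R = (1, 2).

tangent at (1, 2): λ = (3·1² + 1)/(2·2) ≡ 4/4. 4⁻¹ ≡ 3 (mod 11), so λ ≡ 4·3 ≡ 1.
  x = λ² - 1 - 1 = 1 - 2 ≡ 10; y = λ·(1 - 10) - 2 ≡ 0. → (10, 0)

(10, 0)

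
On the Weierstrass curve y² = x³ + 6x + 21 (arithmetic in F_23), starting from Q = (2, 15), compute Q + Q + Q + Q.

Double-and-add on 4 = (100)₂. Start with Q = (2, 15) for the leading 1-bit.
double: tangent at (2, 15): λ = (3·2² + 6)/(2·15) ≡ 18/7. 7⁻¹ ≡ 10 (mod 23), so λ ≡ 18·10 ≡ 19.
  x = λ² - 2 - 2 = 361 - 4 ≡ 12; y = λ·(2 - 12) - 15 ≡ 2. → (12, 2)
double: tangent at (12, 2): λ = (3·12² + 6)/(2·2) ≡ 1/4. 4⁻¹ ≡ 6 (mod 23), so λ ≡ 1·6 ≡ 6.
  x = λ² - 12 - 12 = 36 - 24 ≡ 12; y = λ·(12 - 12) - 2 ≡ 21. → (12, 21)

(12, 21)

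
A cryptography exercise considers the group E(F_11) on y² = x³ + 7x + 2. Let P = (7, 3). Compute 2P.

tangent at (7, 3): λ = (3·7² + 7)/(2·3) ≡ 0/6. 6⁻¹ ≡ 2 (mod 11), so λ ≡ 0·2 ≡ 0.
  x = λ² - 7 - 7 = 0 - 14 ≡ 8; y = λ·(7 - 8) - 3 ≡ 8. → (8, 8)

(8, 8)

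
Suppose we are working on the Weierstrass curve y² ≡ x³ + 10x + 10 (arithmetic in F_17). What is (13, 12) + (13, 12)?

tangent at (13, 12): λ = (3·13² + 10)/(2·12) ≡ 7/7. 7⁻¹ ≡ 5 (mod 17), so λ ≡ 7·5 ≡ 1.
  x = λ² - 13 - 13 = 1 - 26 ≡ 9; y = λ·(13 - 9) - 12 ≡ 9. → (9, 9)

(9, 9)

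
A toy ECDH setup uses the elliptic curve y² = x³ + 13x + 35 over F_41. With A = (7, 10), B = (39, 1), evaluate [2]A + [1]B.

(18, 22)

First 2A:
Repeated addition: build up to 2A.
2A: tangent at (7, 10): λ = (3·7² + 13)/(2·10) ≡ 37/20. 20⁻¹ ≡ 39 (mod 41), so λ ≡ 37·39 ≡ 8.
  x = λ² - 7 - 7 = 64 - 14 ≡ 9; y = λ·(7 - 9) - 10 ≡ 15. → (9, 15)
2A = (9, 15).
Finally 2A + B:
(9, 15) + (39, 1). λ = (1 - 15)/(39 - 9) ≡ 27/30 mod 41. 30⁻¹ ≡ 26 (mod 41), so λ ≡ 5.
  x = λ² - 9 - 39 = 25 - 48 ≡ 18; y = λ·(9 - 18) - 15 ≡ 22. → (18, 22)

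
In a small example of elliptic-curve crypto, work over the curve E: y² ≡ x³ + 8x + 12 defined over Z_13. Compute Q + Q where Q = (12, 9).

tangent at (12, 9): λ = (3·12² + 8)/(2·9) ≡ 11/5. 5⁻¹ ≡ 8 (mod 13), so λ ≡ 11·8 ≡ 10.
  x = λ² - 12 - 12 = 100 - 24 ≡ 11; y = λ·(12 - 11) - 9 ≡ 1. → (11, 1)

(11, 1)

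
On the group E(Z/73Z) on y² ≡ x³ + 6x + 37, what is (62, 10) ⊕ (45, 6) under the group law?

(58, 21)

(62, 10) + (45, 6). λ = (6 - 10)/(45 - 62) ≡ 69/56 mod 73. 56⁻¹ ≡ 30 (mod 73) since 56·30 = 1680 ≡ 1, so λ ≡ 26.
  x = λ² - 62 - 45 = 676 - 107 ≡ 58; y = λ·(62 - 58) - 10 ≡ 21. → (58, 21)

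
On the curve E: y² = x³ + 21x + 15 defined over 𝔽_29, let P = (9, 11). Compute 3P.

Repeated addition: build up to 3P.
2P: tangent at (9, 11): λ = (3·9² + 21)/(2·11) ≡ 3/22. 22⁻¹ ≡ 4 (mod 29) since 22·4 = 88 ≡ 1, so λ ≡ 3·4 ≡ 12.
  x = λ² - 9 - 9 = 144 - 18 ≡ 10; y = λ·(9 - 10) - 11 ≡ 6. → (10, 6)
3P: (10, 6) + (9, 11). λ = (11 - 6)/(9 - 10) ≡ 5/28 mod 29. 28⁻¹ ≡ 28 (mod 29) since 28·28 = 784 ≡ 1, so λ ≡ 24.
  x = λ² - 10 - 9 = 576 - 19 ≡ 6; y = λ·(10 - 6) - 6 ≡ 3. → (6, 3)

(6, 3)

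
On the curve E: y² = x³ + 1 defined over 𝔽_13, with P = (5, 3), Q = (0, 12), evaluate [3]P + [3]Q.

(4, 0)

First 3P:
Repeated addition: build up to 3P.
2P: tangent at (5, 3): λ = (3·5² + 0)/(2·3) ≡ 10/6. 6⁻¹ ≡ 11 (mod 13), so λ ≡ 10·11 ≡ 6.
  x = λ² - 5 - 5 = 36 - 10 ≡ 0; y = λ·(5 - 0) - 3 ≡ 1. → (0, 1)
3P: (0, 1) + (5, 3). λ = (3 - 1)/(5 - 0) ≡ 2/5 mod 13. 5⁻¹ ≡ 8 (mod 13) since 5·8 = 40 ≡ 1, so λ ≡ 3.
  x = λ² - 0 - 5 = 9 - 5 ≡ 4; y = λ·(0 - 4) - 1 ≡ 0. → (4, 0)
3P = (4, 0).
Next 3Q:
Repeated addition: build up to 3Q.
2Q: tangent at (0, 12): λ = (3·0² + 0)/(2·12) ≡ 0/11. 11⁻¹ ≡ 6 (mod 13) since 11·6 = 66 ≡ 1, so λ ≡ 0·6 ≡ 0.
  x = λ² - 0 - 0 = 0 - 0 ≡ 0; y = λ·(0 - 0) - 12 ≡ 1. → (0, 1)
3Q: (0, 1) + (0, 12): same x and y₁ ≡ -y₂, so the sum is 𝒪.
3Q = 𝒪.
Finally 3P + 3Q:
(4, 0) + 𝒪 = (4, 0) (identity).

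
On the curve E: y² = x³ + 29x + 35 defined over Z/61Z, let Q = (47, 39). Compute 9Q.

Double-and-add on 9 = (1001)₂. Start with Q = (47, 39) for the leading 1-bit.
double: tangent at (47, 39): λ = (3·47² + 29)/(2·39) ≡ 7/17. 17⁻¹ ≡ 18 (mod 61), so λ ≡ 7·18 ≡ 4.
  x = λ² - 47 - 47 = 16 - 94 ≡ 44; y = λ·(47 - 44) - 39 ≡ 34. → (44, 34)
double: tangent at (44, 34): λ = (3·44² + 29)/(2·34) ≡ 42/7. 7⁻¹ ≡ 35 (mod 61), so λ ≡ 42·35 ≡ 6.
  x = λ² - 44 - 44 = 36 - 88 ≡ 9; y = λ·(44 - 9) - 34 ≡ 54. → (9, 54)
double: tangent at (9, 54): λ = (3·9² + 29)/(2·54) ≡ 28/47. 47⁻¹ ≡ 13 (mod 61), so λ ≡ 28·13 ≡ 59.
  x = λ² - 9 - 9 = 3481 - 18 ≡ 47; y = λ·(9 - 47) - 54 ≡ 22. → (47, 22)
add Q: (47, 22) + (47, 39): same x and y₁ ≡ -y₂, so the sum is ∞.

O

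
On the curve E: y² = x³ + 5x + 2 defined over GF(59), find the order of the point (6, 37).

2P: tangent at (6, 37): λ = (3·6² + 5)/(2·37) ≡ 54/15. 15⁻¹ ≡ 4 (mod 59) since 15·4 = 60 ≡ 1, so λ ≡ 54·4 ≡ 39.
  x = λ² - 6 - 6 = 1521 - 12 ≡ 34; y = λ·(6 - 34) - 37 ≡ 51. → (34, 51)
3P: (34, 51) + (6, 37). λ = (37 - 51)/(6 - 34) ≡ 45/31 mod 59. 31⁻¹ ≡ 40 (mod 59), so λ ≡ 30.
  x = λ² - 34 - 6 = 900 - 40 ≡ 34; y = λ·(34 - 34) - 51 ≡ 8. → (34, 8)
4P: (34, 8) + (6, 37). λ = (37 - 8)/(6 - 34) ≡ 29/31 mod 59. 31⁻¹ ≡ 40 (mod 59), so λ ≡ 39.
  x = λ² - 34 - 6 = 1521 - 40 ≡ 6; y = λ·(34 - 6) - 8 ≡ 22. → (6, 22)
5P: (6, 22) + (6, 37): same x and y₁ ≡ -y₂, so the sum is the point at infinity.
5P = the point at infinity, so the order is 5.

5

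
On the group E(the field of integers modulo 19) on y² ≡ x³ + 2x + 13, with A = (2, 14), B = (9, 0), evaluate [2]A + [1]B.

First 2A:
Repeated addition: build up to 2A.
2A: tangent at (2, 14): λ = (3·2² + 2)/(2·14) ≡ 14/9. 9⁻¹ ≡ 17 (mod 19), so λ ≡ 14·17 ≡ 10.
  x = λ² - 2 - 2 = 100 - 4 ≡ 1; y = λ·(2 - 1) - 14 ≡ 15. → (1, 15)
2A = (1, 15).
Finally 2A + B:
(1, 15) + (9, 0). λ = (0 - 15)/(9 - 1) ≡ 4/8 mod 19. 8⁻¹ ≡ 12 (mod 19), so λ ≡ 10.
  x = λ² - 1 - 9 = 100 - 10 ≡ 14; y = λ·(1 - 14) - 15 ≡ 7. → (14, 7)

(14, 7)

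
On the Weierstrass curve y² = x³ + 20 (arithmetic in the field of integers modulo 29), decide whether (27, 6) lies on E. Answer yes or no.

y² = 6² ≡ 7; x³ + 0x + 20 = 19703 ≡ 12 (mod 29). 7 ≠ 12.

no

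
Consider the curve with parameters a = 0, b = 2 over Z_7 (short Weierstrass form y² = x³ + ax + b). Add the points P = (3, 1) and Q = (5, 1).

(3, 1) + (5, 1). λ = (1 - 1)/(5 - 3) ≡ 0/2 mod 7. 2⁻¹ ≡ 4 (mod 7) since 2·4 = 8 ≡ 1, so λ ≡ 0.
  x = λ² - 3 - 5 = 0 - 8 ≡ 6; y = λ·(3 - 6) - 1 ≡ 6. → (6, 6)

(6, 6)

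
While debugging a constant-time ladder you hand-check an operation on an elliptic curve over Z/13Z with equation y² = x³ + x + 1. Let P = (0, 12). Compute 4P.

(10, 7)

Double-and-add on 4 = (100)₂. Start with P = (0, 12) for the leading 1-bit.
double: tangent at (0, 12): λ = (3·0² + 1)/(2·12) ≡ 1/11. 11⁻¹ ≡ 6 (mod 13), so λ ≡ 1·6 ≡ 6.
  x = λ² - 0 - 0 = 36 - 0 ≡ 10; y = λ·(0 - 10) - 12 ≡ 6. → (10, 6)
double: tangent at (10, 6): λ = (3·10² + 1)/(2·6) ≡ 2/12. 12⁻¹ ≡ 12 (mod 13), so λ ≡ 2·12 ≡ 11.
  x = λ² - 10 - 10 = 121 - 20 ≡ 10; y = λ·(10 - 10) - 6 ≡ 7. → (10, 7)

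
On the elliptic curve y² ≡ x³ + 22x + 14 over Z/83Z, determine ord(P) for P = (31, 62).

11

2P: tangent at (31, 62): λ = (3·31² + 22)/(2·62) ≡ 0/41. 41⁻¹ ≡ 81 (mod 83) since 41·81 = 3321 ≡ 1, so λ ≡ 0·81 ≡ 0.
  x = λ² - 31 - 31 = 0 - 62 ≡ 21; y = λ·(31 - 21) - 62 ≡ 21. → (21, 21)
3P: (21, 21) + (31, 62). λ = (62 - 21)/(31 - 21) ≡ 41/10 mod 83. 10⁻¹ ≡ 25 (mod 83), so λ ≡ 29.
  x = λ² - 21 - 31 = 841 - 52 ≡ 42; y = λ·(21 - 42) - 21 ≡ 34. → (42, 34)
4P: (42, 34) + (31, 62). λ = (62 - 34)/(31 - 42) ≡ 28/72 mod 83. 72⁻¹ ≡ 15 (mod 83), so λ ≡ 5.
  x = λ² - 42 - 31 = 25 - 73 ≡ 35; y = λ·(42 - 35) - 34 ≡ 1. → (35, 1)
5P: (35, 1) + (31, 62). λ = (62 - 1)/(31 - 35) ≡ 61/79 mod 83. 79⁻¹ ≡ 62 (mod 83) since 79·62 = 4898 ≡ 1, so λ ≡ 47.
  x = λ² - 35 - 31 = 2209 - 66 ≡ 68; y = λ·(35 - 68) - 1 ≡ 25. → (68, 25)
6P: (68, 25) + (31, 62). λ = (62 - 25)/(31 - 68) ≡ 37/46 mod 83. 46⁻¹ ≡ 74 (mod 83), so λ ≡ 82.
  x = λ² - 68 - 31 = 6724 - 99 ≡ 68; y = λ·(68 - 68) - 25 ≡ 58. → (68, 58)
7P: (68, 58) + (31, 62). λ = (62 - 58)/(31 - 68) ≡ 4/46 mod 83. 46⁻¹ ≡ 74 (mod 83) since 46·74 = 3404 ≡ 1, so λ ≡ 47.
  x = λ² - 68 - 31 = 2209 - 99 ≡ 35; y = λ·(68 - 35) - 58 ≡ 82. → (35, 82)
8P: (35, 82) + (31, 62). λ = (62 - 82)/(31 - 35) ≡ 63/79 mod 83. 79⁻¹ ≡ 62 (mod 83), so λ ≡ 5.
  x = λ² - 35 - 31 = 25 - 66 ≡ 42; y = λ·(35 - 42) - 82 ≡ 49. → (42, 49)
9P: (42, 49) + (31, 62). λ = (62 - 49)/(31 - 42) ≡ 13/72 mod 83. 72⁻¹ ≡ 15 (mod 83) since 72·15 = 1080 ≡ 1, so λ ≡ 29.
  x = λ² - 42 - 31 = 841 - 73 ≡ 21; y = λ·(42 - 21) - 49 ≡ 62. → (21, 62)
10P: (21, 62) + (31, 62). λ = (62 - 62)/(31 - 21) ≡ 0/10 mod 83. 10⁻¹ ≡ 25 (mod 83), so λ ≡ 0.
  x = λ² - 21 - 31 = 0 - 52 ≡ 31; y = λ·(21 - 31) - 62 ≡ 21. → (31, 21)
11P: (31, 21) + (31, 62): same x and y₁ ≡ -y₂, so the sum is the point at infinity.
11P = the point at infinity, so the order is 11.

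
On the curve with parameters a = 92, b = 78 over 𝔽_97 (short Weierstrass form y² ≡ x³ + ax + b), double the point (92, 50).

tangent at (92, 50): λ = (3·92² + 92)/(2·50) ≡ 70/3. 3⁻¹ ≡ 65 (mod 97) since 3·65 = 195 ≡ 1, so λ ≡ 70·65 ≡ 88.
  x = λ² - 92 - 92 = 7744 - 184 ≡ 91; y = λ·(92 - 91) - 50 ≡ 38. → (91, 38)

(91, 38)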